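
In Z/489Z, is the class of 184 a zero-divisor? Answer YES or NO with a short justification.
gcd(184, 489) = 1, so 184 is a unit in Z/489Z (it has a multiplicative inverse). A unit cannot be a zero-divisor: if 184·b ≡ 0 then multiplying both sides by 184^(−1) gives b ≡ 0. So 184 is not a zero-divisor.

Final answer: NO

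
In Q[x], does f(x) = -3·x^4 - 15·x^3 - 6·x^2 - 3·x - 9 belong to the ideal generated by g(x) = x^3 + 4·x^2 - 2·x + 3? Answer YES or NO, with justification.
YES

In Q[x] the ideal (g) consists of all multiples of g, so f ∈ (g) iff g | f, i.e. iff the remainder of f on division by g is 0. Divide f by g (g is monic, so eliminate the leading term of the running remainder at each step):
  leading term -3·x^4: subtract (-3·x)·g(x) = -3·x^4 - 12·x^3 + 6·x^2 - 9·x, leaving -3·x^3 - 12·x^2 + 6·x - 9
  leading term -3·x^3: subtract (-3)·g(x) = -3·x^3 - 12·x^2 + 6·x - 9, leaving 0
The remainder is 0, so f(x) = g(x) · h(x) with h(x) = -3·x - 3. Hence g | f, i.e. f ∈ (g).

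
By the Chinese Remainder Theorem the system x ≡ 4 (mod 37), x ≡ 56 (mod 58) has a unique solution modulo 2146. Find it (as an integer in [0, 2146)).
The moduli 37, 58 are pairwise coprime, so by the CRT there is a unique solution mod 37·58 = 2146.
Solve by successive substitution. Start with x ≡ 4 (mod 37).
  Combine with x ≡ 56 (mod 58): write x = 4 + 37·t and require 4 + 37·t ≡ 56 (mod 58), i.e. 37·t ≡ 56 − 4 ≡ 52 (mod 58). Since 37^(−1) ≡ 11 (mod 58), t ≡ 11·52 ≡ 50 (mod 58). So x ≡ 4 + 37·50 = 1854 (mod 2146).
Unique solution in [0, 2146): x = 1854.

Final answer: x ≡ 1854 (mod 2146); the representative in [0, 2146) is 1854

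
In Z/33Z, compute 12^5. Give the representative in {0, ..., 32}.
Use repeated squaring. Binary(5) = 101. Walk through the bits of the exponent 5 left-to-right: at each bit after the leading one, square the running value, then multiply by 12 if the bit is 1 (always reducing mod 33):
  bit 1 = 1 (leading): start with 12.
  bit 2 = 0: square 12^2 = 144 ≡ 12 (mod 33).
  bit 3 = 1: square 12^2 = 144 ≡ 12; bit is 1, so multiply 12·12 = 144 ≡ 12 (mod 33).
Final value: 12^5 ≡ 12 (mod 33).

Final answer: 12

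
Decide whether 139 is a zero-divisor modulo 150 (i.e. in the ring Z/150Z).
NO

gcd(139, 150) = 1, so 139 is a unit in Z/150Z (it has a multiplicative inverse). A unit cannot be a zero-divisor: if 139·b ≡ 0 then multiplying both sides by 139^(−1) gives b ≡ 0. So 139 is not a zero-divisor.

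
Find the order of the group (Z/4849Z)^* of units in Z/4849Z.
|(Z/4849Z)^*| = 4464

(Z/4849Z)^* consists of the classes a with gcd(a, 4849) = 1, so its order is φ(4849). φ is multiplicative, with φ(p^e) = p^e − p^(e−1). Factorise 4849 = 13 · 373. Then
  φ(4849) = (13 − 1) · (373 − 1) = 12 · 372 = 4464.
Thus |(Z/4849Z)^*| = 4464.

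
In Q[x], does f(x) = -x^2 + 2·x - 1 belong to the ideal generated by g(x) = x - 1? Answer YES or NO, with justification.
YES

In Q[x] the ideal (g) consists of all multiples of g, so f ∈ (g) iff g | f, i.e. iff the remainder of f on division by g is 0. Divide f by g (g is monic, so eliminate the leading term of the running remainder at each step):
  leading term -x^2: subtract (-x)·g(x) = -x^2 + x, leaving x - 1
  leading term x: subtract (1)·g(x) = x - 1, leaving 0
The remainder is 0, so f(x) = g(x) · h(x) with h(x) = 1 - x. Hence g | f, i.e. f ∈ (g).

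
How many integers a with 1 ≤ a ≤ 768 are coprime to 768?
256

The number of a ∈ {1, ..., 768} with gcd(a, 768) = 1 is by definition Euler's totient φ(768). φ is multiplicative, with φ(p^e) = p^e − p^(e−1). Factorise 768 = 2^8 · 3. Then
  φ(768) = (2^8 − 2^7) · (3 − 1) = 128 · 2 = 256.
So there are 256 such integers.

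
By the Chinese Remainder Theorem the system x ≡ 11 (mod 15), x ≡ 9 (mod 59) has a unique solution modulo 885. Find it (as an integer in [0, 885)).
The moduli 15, 59 are pairwise coprime, so by the CRT there is a unique solution mod 15·59 = 885.
Solve by successive substitution. Start with x ≡ 11 (mod 15).
  Combine with x ≡ 9 (mod 59): write x = 11 + 15·t and require 11 + 15·t ≡ 9 (mod 59), i.e. 15·t ≡ 9 − 11 ≡ 57 (mod 59). Since 15^(−1) ≡ 4 (mod 59), t ≡ 4·57 ≡ 51 (mod 59). So x ≡ 11 + 15·51 = 776 (mod 885).
Unique solution in [0, 885): x = 776.

Final answer: x ≡ 776 (mod 885); the representative in [0, 885) is 776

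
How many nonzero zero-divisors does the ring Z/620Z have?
Z/620Z has 379 nonzero zero-divisors

In Z/620Z each nonzero element is either a unit (gcd with 620 is 1) or a zero-divisor (gcd > 1). The number of units is φ(620): factorise 620 = 2^2 · 5 · 31, so φ(620) = (2^2 − 2^1) · (5 − 1) · (31 − 1) = 2 · 4 · 30 = 240. The nonzero elements number 620 − 1 = 619. Hence the nonzero zero-divisors number 619 − 240 = 379.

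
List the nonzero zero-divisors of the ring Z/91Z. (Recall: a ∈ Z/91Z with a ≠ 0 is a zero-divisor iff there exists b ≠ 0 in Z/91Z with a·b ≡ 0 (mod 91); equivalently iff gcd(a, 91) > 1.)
nonzero zero-divisors of Z/91Z = {7, 13, 14, 21, 26, 28, 35, 39, 42, 49, 52, 56, 63, 65, 70, 77, 78, 84}

An element a ∈ Z/91Z (with a ≠ 0) is a zero-divisor iff gcd(a, 91) > 1 (because a is a unit precisely when gcd(a, n) = 1, and in Z/nZ every nonzero, non-unit element is a zero-divisor). Scan a = 1, ..., 90 and keep those with gcd(a, 91) > 1:
  gcd(7, 91) = 7, gcd(13, 91) = 13, gcd(14, 91) = 7, gcd(21, 91) = 7, gcd(26, 91) = 13, gcd(28, 91) = 7, gcd(35, 91) = 7, gcd(39, 91) = 13, gcd(42, 91) = 7, gcd(49, 91) = 7, gcd(52, 91) = 13, gcd(56, 91) = 7, gcd(63, 91) = 7, gcd(65, 91) = 13, gcd(70, 91) = 7, gcd(77, 91) = 7, gcd(78, 91) = 13, gcd(84, 91) = 7.
All other a ∈ {1, ..., 90} have gcd(a, 91) = 1 and are units. So the nonzero zero-divisors are exactly the 18 values of a appearing in this scan.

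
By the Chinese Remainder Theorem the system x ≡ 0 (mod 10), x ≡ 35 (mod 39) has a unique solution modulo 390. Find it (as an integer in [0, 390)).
The moduli 10, 39 are pairwise coprime, so by the CRT there is a unique solution mod 10·39 = 390.
Solve by successive substitution. Start with x ≡ 0 (mod 10).
  Combine with x ≡ 35 (mod 39): write x = 10·t and require 10·t ≡ 35 (mod 39). Since 10^(−1) ≡ 4 (mod 39), t ≡ 4·35 ≡ 23 (mod 39). So x ≡ 10·23 = 230 (mod 390).
Unique solution in [0, 390): x = 230.

Final answer: x ≡ 230 (mod 390); the representative in [0, 390) is 230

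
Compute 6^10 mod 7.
Use repeated squaring. Binary(10) = 1010. Walk through the bits of the exponent 10 left-to-right: at each bit after the leading one, square the running value, then multiply by 6 if the bit is 1 (always reducing mod 7):
  bit 1 = 1 (leading): start with 6.
  bit 2 = 0: square 6^2 = 36 ≡ 1 (mod 7).
  bit 3 = 1: square 1^2 = 1; bit is 1, so multiply 1·6 = 6 (mod 7).
  bit 4 = 0: square 6^2 = 36 ≡ 1 (mod 7).
Final value: 6^10 ≡ 1 (mod 7).

Final answer: 1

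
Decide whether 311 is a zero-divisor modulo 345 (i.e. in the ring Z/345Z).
NO

gcd(311, 345) = 1, so 311 is a unit in Z/345Z (it has a multiplicative inverse). A unit cannot be a zero-divisor: if 311·b ≡ 0 then multiplying both sides by 311^(−1) gives b ≡ 0. So 311 is not a zero-divisor.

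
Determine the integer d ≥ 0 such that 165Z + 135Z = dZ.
(165, 135) = (15); d = 15

In the PID Z, (a, b) is generated by gcd(a, b). Compute gcd(165, 135) with the extended Euclidean algorithm, tracking rows (r, s, t) with s·165 + t·135 = r:
  row A: (165, 1, 0)   [1·165 + 0·135 = 165]
  row B: (135, 0, 1)   [0·165 + 1·135 = 135]
  165 = 1·135 + 30   → row C = row A − 1·row B = (30, 1, −1)   [check: 1·165 − 1·135 = 30]
  135 = 4·30 + 15   → row D = row B − 4·row C = (15, −4, 5)   [check: −4·165 + 5·135 = 15]
  30 = 2·15 + 0   → remainder 0, stop. gcd = 15 (last nonzero row D).
So gcd(165, 135) = 15, with Bézout identity −4·165 + 5·135 = 15. Containment (⊇): the Bézout identity exhibits 15 as an element of (165, 135), giving (15) ⊆ (165, 135). Containment (⊆): since 15 | 165 and 15 | 135 (165 = 15·11, 135 = 15·9), every Z-linear combination of 165 and 135 is divisible by 15, so (165, 135) ⊆ (15). Therefore (165, 135) = (15), d = 15.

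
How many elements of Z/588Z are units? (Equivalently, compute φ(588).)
Z/588Z has φ(588) = 168 units

An element a ∈ Z/588Z is a unit iff gcd(a, 588) = 1, so the number of units is φ(588). φ is multiplicative, with φ(p^e) = p^e − p^(e−1). Factorise 588 = 2^2 · 3 · 7^2. Then
  φ(588) = (2^2 − 2^1) · (3 − 1) · (7^2 − 7^1) = 2 · 2 · 42 = 168.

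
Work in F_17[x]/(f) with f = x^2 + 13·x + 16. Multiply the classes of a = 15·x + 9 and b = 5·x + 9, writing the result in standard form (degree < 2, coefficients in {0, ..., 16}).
a · b ≡ 4·x + 3 (mod f(x))

Multiply as integer polynomials: a · b = 75·x^2 + 180·x + 81. Reducing coefficients mod 17: a · b ≡ 7·x^2 + 10·x + 13. Now divide by f(x) = x^2 + 13·x + 16 in F_17[x], eliminating the leading term at each step:
  leading term 7·x^2: subtract (7)·f(x) = 7·x^2 + 6·x + 10, leaving 4·x + 3 (coefficients mod 17)
The degree is now < 2, so this is the remainder. Hence a · b ≡ 4·x + 3 in F_17[x]/(f).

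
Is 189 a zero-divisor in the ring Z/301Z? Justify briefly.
YES

gcd(189, 301) = 7 > 1, so 189 is not a unit in Z/301Z. In Z/nZ every nonzero non-unit is a zero-divisor: explicitly, take b = 301/gcd = 43 ≠ 0 (mod 301); then 189·43 = 8127 = 27·301, i.e. 189·43 ≡ 0 (mod 301). So 189 is a zero-divisor.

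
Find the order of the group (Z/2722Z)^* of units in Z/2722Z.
(Z/2722Z)^* consists of the classes a with gcd(a, 2722) = 1, so its order is φ(2722). φ is multiplicative, with φ(p^e) = p^e − p^(e−1). Factorise 2722 = 2 · 1361. Then
  φ(2722) = (2 − 1) · (1361 − 1) = 1 · 1360 = 1360.
Thus |(Z/2722Z)^*| = 1360.

Final answer: |(Z/2722Z)^*| = 1360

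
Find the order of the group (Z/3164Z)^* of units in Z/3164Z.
(Z/3164Z)^* consists of the classes a with gcd(a, 3164) = 1, so its order is φ(3164). φ is multiplicative, with φ(p^e) = p^e − p^(e−1). Factorise 3164 = 2^2 · 7 · 113. Then
  φ(3164) = (2^2 − 2^1) · (7 − 1) · (113 − 1) = 2 · 6 · 112 = 1344.
Thus |(Z/3164Z)^*| = 1344.

Final answer: |(Z/3164Z)^*| = 1344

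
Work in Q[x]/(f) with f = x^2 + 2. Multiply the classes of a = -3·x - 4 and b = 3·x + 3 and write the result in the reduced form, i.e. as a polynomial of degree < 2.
a · b ≡ 6 - 21·x (mod f(x))

First multiply in Q[x] without reducing: a · b = -9·x^2 - 21·x - 12. Now divide by f(x) = x^2 + 2, eliminating the leading term at each step:
  leading term -9·x^2: subtract (-9)·f(x) = -9·x^2 - 18, leaving 6 - 21·x
The degree is now < 2, so this is the remainder. Hence a · b ≡ 6 - 21·x in Q[x]/(f).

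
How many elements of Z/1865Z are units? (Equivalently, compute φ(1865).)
An element a ∈ Z/1865Z is a unit iff gcd(a, 1865) = 1, so the number of units is φ(1865). φ is multiplicative, with φ(p^e) = p^e − p^(e−1). Factorise 1865 = 5 · 373. Then
  φ(1865) = (5 − 1) · (373 − 1) = 4 · 372 = 1488.

Final answer: Z/1865Z has φ(1865) = 1488 units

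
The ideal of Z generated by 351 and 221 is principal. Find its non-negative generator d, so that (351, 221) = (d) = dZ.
(351, 221) = (13); d = 13

In the PID Z, (a, b) is generated by gcd(a, b). Compute gcd(351, 221) with the extended Euclidean algorithm, tracking rows (r, s, t) with s·351 + t·221 = r:
  row A: (351, 1, 0)   [1·351 + 0·221 = 351]
  row B: (221, 0, 1)   [0·351 + 1·221 = 221]
  351 = 1·221 + 130   → row C = row A − 1·row B = (130, 1, −1)   [check: 1·351 − 1·221 = 130]
  221 = 1·130 + 91   → row D = row B − 1·row C = (91, −1, 2)   [check: −1·351 + 2·221 = 91]
  130 = 1·91 + 39   → row E = row C − 1·row D = (39, 2, −3)   [check: 2·351 − 3·221 = 39]
  91 = 2·39 + 13   → row F = row D − 2·row E = (13, −5, 8)   [check: −5·351 + 8·221 = 13]
  39 = 3·13 + 0   → remainder 0, stop. gcd = 13 (last nonzero row F).
So gcd(351, 221) = 13, with Bézout identity −5·351 + 8·221 = 13. Containment (⊇): the Bézout identity exhibits 13 as an element of (351, 221), giving (13) ⊆ (351, 221). Containment (⊆): since 13 | 351 and 13 | 221 (351 = 13·27, 221 = 13·17), every Z-linear combination of 351 and 221 is divisible by 13, so (351, 221) ⊆ (13). Therefore (351, 221) = (13), d = 13.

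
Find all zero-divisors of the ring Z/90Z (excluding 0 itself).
nonzero zero-divisors of Z/90Z = {2, 3, 4, 5, 6, 8, 9, 10, 12, 14, 15, 16, 18, 20, 21, 22, 24, 25, 26, 27, 28, 30, 32, 33, 34, 35, 36, 38, 39, 40, 42, 44, 45, 46, 48, 50, 51, 52, 54, 55, 56, 57, 58, 60, 62, 63, 64, 65, 66, 68, 69, 70, 72, 74, 75, 76, 78, 80, 81, 82, 84, 85, 86, 87, 88}

An element a ∈ Z/90Z (with a ≠ 0) is a zero-divisor iff gcd(a, 90) > 1 (because a is a unit precisely when gcd(a, n) = 1, and in Z/nZ every nonzero, non-unit element is a zero-divisor). Scan a = 1, ..., 89 and keep those with gcd(a, 90) > 1:
  gcd(2, 90) = 2, gcd(3, 90) = 3, gcd(4, 90) = 2, gcd(5, 90) = 5, gcd(6, 90) = 6, gcd(8, 90) = 2, gcd(9, 90) = 9, gcd(10, 90) = 10, gcd(12, 90) = 6, gcd(14, 90) = 2, gcd(15, 90) = 15, gcd(16, 90) = 2, gcd(18, 90) = 18, gcd(20, 90) = 10, gcd(21, 90) = 3, gcd(22, 90) = 2, gcd(24, 90) = 6, gcd(25, 90) = 5, gcd(26, 90) = 2, gcd(27, 90) = 9, gcd(28, 90) = 2, gcd(30, 90) = 30, gcd(32, 90) = 2, gcd(33, 90) = 3, gcd(34, 90) = 2, gcd(35, 90) = 5, gcd(36, 90) = 18, gcd(38, 90) = 2, gcd(39, 90) = 3, gcd(40, 90) = 10, gcd(42, 90) = 6, gcd(44, 90) = 2, gcd(45, 90) = 45, gcd(46, 90) = 2, gcd(48, 90) = 6, gcd(50, 90) = 10, gcd(51, 90) = 3, gcd(52, 90) = 2, gcd(54, 90) = 18, gcd(55, 90) = 5, gcd(56, 90) = 2, gcd(57, 90) = 3, gcd(58, 90) = 2, gcd(60, 90) = 30, gcd(62, 90) = 2, gcd(63, 90) = 9, gcd(64, 90) = 2, gcd(65, 90) = 5, gcd(66, 90) = 6, gcd(68, 90) = 2, gcd(69, 90) = 3, gcd(70, 90) = 10, gcd(72, 90) = 18, gcd(74, 90) = 2, gcd(75, 90) = 15, gcd(76, 90) = 2, gcd(78, 90) = 6, gcd(80, 90) = 10, gcd(81, 90) = 9, gcd(82, 90) = 2, gcd(84, 90) = 6, gcd(85, 90) = 5, gcd(86, 90) = 2, gcd(87, 90) = 3, gcd(88, 90) = 2.
All other a ∈ {1, ..., 89} have gcd(a, 90) = 1 and are units. So the nonzero zero-divisors are exactly the 65 values of a appearing in this scan.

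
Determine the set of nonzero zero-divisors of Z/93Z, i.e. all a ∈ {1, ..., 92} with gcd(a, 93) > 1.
nonzero zero-divisors of Z/93Z = {3, 6, 9, 12, 15, 18, 21, 24, 27, 30, 31, 33, 36, 39, 42, 45, 48, 51, 54, 57, 60, 62, 63, 66, 69, 72, 75, 78, 81, 84, 87, 90}

An element a ∈ Z/93Z (with a ≠ 0) is a zero-divisor iff gcd(a, 93) > 1 (because a is a unit precisely when gcd(a, n) = 1, and in Z/nZ every nonzero, non-unit element is a zero-divisor). Scan a = 1, ..., 92 and keep those with gcd(a, 93) > 1:
  gcd(3, 93) = 3, gcd(6, 93) = 3, gcd(9, 93) = 3, gcd(12, 93) = 3, gcd(15, 93) = 3, gcd(18, 93) = 3, gcd(21, 93) = 3, gcd(24, 93) = 3, gcd(27, 93) = 3, gcd(30, 93) = 3, gcd(31, 93) = 31, gcd(33, 93) = 3, gcd(36, 93) = 3, gcd(39, 93) = 3, gcd(42, 93) = 3, gcd(45, 93) = 3, gcd(48, 93) = 3, gcd(51, 93) = 3, gcd(54, 93) = 3, gcd(57, 93) = 3, gcd(60, 93) = 3, gcd(62, 93) = 31, gcd(63, 93) = 3, gcd(66, 93) = 3, gcd(69, 93) = 3, gcd(72, 93) = 3, gcd(75, 93) = 3, gcd(78, 93) = 3, gcd(81, 93) = 3, gcd(84, 93) = 3, gcd(87, 93) = 3, gcd(90, 93) = 3.
All other a ∈ {1, ..., 92} have gcd(a, 93) = 1 and are units. So the nonzero zero-divisors are exactly the 32 values of a appearing in this scan.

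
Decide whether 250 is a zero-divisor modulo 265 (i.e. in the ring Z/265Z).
YES

gcd(250, 265) = 5 > 1, so 250 is not a unit in Z/265Z. In Z/nZ every nonzero non-unit is a zero-divisor: explicitly, take b = 265/gcd = 53 ≠ 0 (mod 265); then 250·53 = 13250 = 50·265, i.e. 250·53 ≡ 0 (mod 265). So 250 is a zero-divisor.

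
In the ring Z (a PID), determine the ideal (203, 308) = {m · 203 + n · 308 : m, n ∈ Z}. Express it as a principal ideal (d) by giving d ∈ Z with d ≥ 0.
In the PID Z, (a, b) is generated by gcd(a, b). Compute gcd(308, 203) with the extended Euclidean algorithm, tracking rows (r, s, t) with s·308 + t·203 = r:
  row A: (308, 1, 0)   [1·308 + 0·203 = 308]
  row B: (203, 0, 1)   [0·308 + 1·203 = 203]
  308 = 1·203 + 105   → row C = row A − 1·row B = (105, 1, −1)   [check: 1·308 − 1·203 = 105]
  203 = 1·105 + 98   → row D = row B − 1·row C = (98, −1, 2)   [check: −1·308 + 2·203 = 98]
  105 = 1·98 + 7   → row E = row C − 1·row D = (7, 2, −3)   [check: 2·308 − 3·203 = 7]
  98 = 14·7 + 0   → remainder 0, stop. gcd = 7 (last nonzero row E).
So gcd(203, 308) = 7, with Bézout identity 2·308 − 3·203 = 7. Containment (⊇): the Bézout identity exhibits 7 as an element of (203, 308), giving (7) ⊆ (203, 308). Containment (⊆): since 7 | 203 and 7 | 308 (203 = 7·29, 308 = 7·44), every Z-linear combination of 203 and 308 is divisible by 7, so (203, 308) ⊆ (7). Therefore (203, 308) = (7), d = 7.

Final answer: (203, 308) = (7); d = 7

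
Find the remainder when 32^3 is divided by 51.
26

Use repeated squaring. Binary(3) = 11. Walk through the bits of the exponent 3 left-to-right: at each bit after the leading one, square the running value, then multiply by 32 if the bit is 1 (always reducing mod 51):
  bit 1 = 1 (leading): start with 32.
  bit 2 = 1: square 32^2 = 1024 ≡ 4; bit is 1, so multiply 4·32 = 128 ≡ 26 (mod 51).
Final value: 32^3 ≡ 26 (mod 51).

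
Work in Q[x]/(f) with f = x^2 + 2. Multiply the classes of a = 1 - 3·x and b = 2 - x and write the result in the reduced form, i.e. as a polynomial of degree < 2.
a · b ≡ -7·x - 4 (mod f(x))

First multiply in Q[x] without reducing: a · b = 3·x^2 - 7·x + 2. Now divide by f(x) = x^2 + 2, eliminating the leading term at each step:
  leading term 3·x^2: subtract (3)·f(x) = 3·x^2 + 6, leaving -7·x - 4
The degree is now < 2, so this is the remainder. Hence a · b ≡ -7·x - 4 in Q[x]/(f).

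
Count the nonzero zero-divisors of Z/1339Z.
In Z/1339Z each nonzero element is either a unit (gcd with 1339 is 1) or a zero-divisor (gcd > 1). The number of units is φ(1339): factorise 1339 = 13 · 103, so φ(1339) = (13 − 1) · (103 − 1) = 12 · 102 = 1224. The nonzero elements number 1339 − 1 = 1338. Hence the nonzero zero-divisors number 1338 − 1224 = 114.

Final answer: Z/1339Z has 114 nonzero zero-divisors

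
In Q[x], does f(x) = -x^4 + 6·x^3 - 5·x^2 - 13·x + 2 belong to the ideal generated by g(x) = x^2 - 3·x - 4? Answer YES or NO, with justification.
In Q[x] the ideal (g) consists of all multiples of g, so f ∈ (g) iff g | f, i.e. iff the remainder of f on division by g is 0. Divide f by g (g is monic, so eliminate the leading term of the running remainder at each step):
  leading term -x^4: subtract (-x^2)·g(x) = -x^4 + 3·x^3 + 4·x^2, leaving 3·x^3 - 9·x^2 - 13·x + 2
  leading term 3·x^3: subtract (3·x)·g(x) = 3·x^3 - 9·x^2 - 12·x, leaving 2 - x
The remainder r(x) = 2 - x ≠ 0 (and deg r < deg g), so g ∤ f, i.e. f ∉ (g).

Final answer: NO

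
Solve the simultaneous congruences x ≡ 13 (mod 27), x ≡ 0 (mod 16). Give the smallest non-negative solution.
x ≡ 256 (mod 432); the representative in [0, 432) is 256

The moduli 27, 16 are pairwise coprime, so by the CRT there is a unique solution mod 27·16 = 432.
Solve by successive substitution. Start with x ≡ 13 (mod 27).
  Combine with x ≡ 0 (mod 16): write x = 13 + 27·t and require 13 + 27·t ≡ 0 (mod 16), i.e. 27·t ≡ 0 − 13 ≡ 3 (mod 16). Since 27^(−1) ≡ 3 (mod 16) (27 ≡ 11 (mod 16)), t ≡ 3·3 ≡ 9 (mod 16). So x ≡ 13 + 27·9 = 256 (mod 432).
Unique solution in [0, 432): x = 256.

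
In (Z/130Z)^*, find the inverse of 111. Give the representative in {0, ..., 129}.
111^(−1) ≡ 41 (mod 130)

Apply the extended Euclidean algorithm to (130, 111), tracking rows (r, s, t) with s·130 + t·111 = r. Each division r_prev = q·r_cur + r_new produces the new row as (previous row) − q·(current row):
  row A: (130, 1, 0)   [1·130 + 0·111 = 130]
  row B: (111, 0, 1)   [0·130 + 1·111 = 111]
  130 = 1·111 + 19   → row C = row A − 1·row B = (19, 1, −1)   [check: 1·130 − 1·111 = 19]
  111 = 5·19 + 16   → row D = row B − 5·row C = (16, −5, 6)   [check: −5·130 + 6·111 = 16]
  19 = 1·16 + 3   → row E = row C − 1·row D = (3, 6, −7)   [check: 6·130 − 7·111 = 3]
  16 = 5·3 + 1   → row F = row D − 5·row E = (1, −35, 41)   [check: −35·130 + 41·111 = 1]
  3 = 3·1 + 0   → remainder 0, stop. gcd = 1 (last nonzero row F).
The gcd is 1, so 111 is invertible mod 130. The last nonzero row gives −35·130 + 41·111 = 1, so t = 41. So 111^(−1) ≡ 41 (mod 130). Verify: 111 · 41 = 4551 ≡ 1 (mod 130). ✓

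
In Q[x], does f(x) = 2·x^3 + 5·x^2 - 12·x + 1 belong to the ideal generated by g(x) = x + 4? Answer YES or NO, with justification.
NO

In Q[x] the ideal (g) consists of all multiples of g, so f ∈ (g) iff g | f, i.e. iff the remainder of f on division by g is 0. Divide f by g (g is monic, so eliminate the leading term of the running remainder at each step):
  leading term 2·x^3: subtract (2·x^2)·g(x) = 2·x^3 + 8·x^2, leaving -3·x^2 - 12·x + 1
  leading term -3·x^2: subtract (-3·x)·g(x) = -3·x^2 - 12·x, leaving 1
The remainder r(x) = 1 ≠ 0 (and deg r < deg g), so g ∤ f, i.e. f ∉ (g).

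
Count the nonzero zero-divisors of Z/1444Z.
Z/1444Z has 759 nonzero zero-divisors

In Z/1444Z each nonzero element is either a unit (gcd with 1444 is 1) or a zero-divisor (gcd > 1). The number of units is φ(1444): factorise 1444 = 2^2 · 19^2, so φ(1444) = (2^2 − 2^1) · (19^2 − 19^1) = 2 · 342 = 684. The nonzero elements number 1444 − 1 = 1443. Hence the nonzero zero-divisors number 1443 − 684 = 759.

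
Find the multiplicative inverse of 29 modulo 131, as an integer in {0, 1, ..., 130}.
Apply the extended Euclidean algorithm to (131, 29), tracking rows (r, s, t) with s·131 + t·29 = r. Each division r_prev = q·r_cur + r_new produces the new row as (previous row) − q·(current row):
  row A: (131, 1, 0)   [1·131 + 0·29 = 131]
  row B: (29, 0, 1)   [0·131 + 1·29 = 29]
  131 = 4·29 + 15   → row C = row A − 4·row B = (15, 1, −4)   [check: 1·131 − 4·29 = 15]
  29 = 1·15 + 14   → row D = row B − 1·row C = (14, −1, 5)   [check: −1·131 + 5·29 = 14]
  15 = 1·14 + 1   → row E = row C − 1·row D = (1, 2, −9)   [check: 2·131 − 9·29 = 1]
  14 = 14·1 + 0   → remainder 0, stop. gcd = 1 (last nonzero row E).
The gcd is 1, so 29 is invertible mod 131. The last nonzero row gives 2·131 − 9·29 = 1, so t = −9. So 29^(−1) ≡ −9 ≡ 122 (mod 131). Verify: 29 · 122 = 3538 ≡ 1 (mod 131). ✓

Final answer: 29^(−1) ≡ 122 (mod 131)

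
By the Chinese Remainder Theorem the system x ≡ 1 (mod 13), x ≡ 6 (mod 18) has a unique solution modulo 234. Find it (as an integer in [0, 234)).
x ≡ 222 (mod 234); the representative in [0, 234) is 222

The moduli 13, 18 are pairwise coprime, so by the CRT there is a unique solution mod 13·18 = 234.
Solve by successive substitution. Start with x ≡ 1 (mod 13).
  Combine with x ≡ 6 (mod 18): write x = 1 + 13·t and require 1 + 13·t ≡ 6 (mod 18), i.e. 13·t ≡ 6 − 1 ≡ 5 (mod 18). Since 13^(−1) ≡ 7 (mod 18), t ≡ 7·5 ≡ 17 (mod 18). So x ≡ 1 + 13·17 = 222 (mod 234).
Unique solution in [0, 234): x = 222.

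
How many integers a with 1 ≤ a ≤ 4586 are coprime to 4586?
2292

The number of a ∈ {1, ..., 4586} with gcd(a, 4586) = 1 is by definition Euler's totient φ(4586). φ is multiplicative, with φ(p^e) = p^e − p^(e−1). Factorise 4586 = 2 · 2293. Then
  φ(4586) = (2 − 1) · (2293 − 1) = 1 · 2292 = 2292.
So there are 2292 such integers.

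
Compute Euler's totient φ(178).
φ(178) = 88

φ is multiplicative, with φ(p^e) = p^e − p^(e−1). Factorise 178 = 2 · 89. Then
  φ(178) = (2 − 1) · (89 − 1) = 1 · 88 = 88.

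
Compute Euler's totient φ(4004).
φ(4004) = 1440

φ is multiplicative, with φ(p^e) = p^e − p^(e−1). Factorise 4004 = 2^2 · 7 · 11 · 13. Then
  φ(4004) = (2^2 − 2^1) · (7 − 1) · (11 − 1) · (13 − 1) = 2 · 6 · 10 · 12 = 1440.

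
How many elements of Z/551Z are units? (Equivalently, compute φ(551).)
Z/551Z has φ(551) = 504 units

An element a ∈ Z/551Z is a unit iff gcd(a, 551) = 1, so the number of units is φ(551). φ is multiplicative, with φ(p^e) = p^e − p^(e−1). Factorise 551 = 19 · 29. Then
  φ(551) = (19 − 1) · (29 − 1) = 18 · 28 = 504.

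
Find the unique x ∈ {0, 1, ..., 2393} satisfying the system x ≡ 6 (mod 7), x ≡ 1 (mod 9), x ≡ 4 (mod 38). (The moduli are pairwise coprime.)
x ≡ 118 (mod 2394); the representative in [0, 2394) is 118

The moduli 7, 9, 38 are pairwise coprime, so by the CRT there is a unique solution mod 7·9·38 = 2394.
Solve by successive substitution. Start with x ≡ 6 (mod 7).
  Combine with x ≡ 1 (mod 9): write x = 6 + 7·t and require 6 + 7·t ≡ 1 (mod 9), i.e. 7·t ≡ 1 − 6 ≡ 4 (mod 9). Since 7^(−1) ≡ 4 (mod 9), t ≡ 4·4 ≡ 7 (mod 9). So x ≡ 6 + 7·7 = 55 (mod 63).
  Combine with x ≡ 4 (mod 38): write x = 55 + 63·t and require 55 + 63·t ≡ 4 (mod 38), i.e. 63·t ≡ 4 − 55 ≡ 25 (mod 38). Since 63^(−1) ≡ 35 (mod 38) (63 ≡ 25 (mod 38)), t ≡ 35·25 ≡ 1 (mod 38). So x ≡ 55 + 63·1 = 118 (mod 2394).
Unique solution in [0, 2394): x = 118.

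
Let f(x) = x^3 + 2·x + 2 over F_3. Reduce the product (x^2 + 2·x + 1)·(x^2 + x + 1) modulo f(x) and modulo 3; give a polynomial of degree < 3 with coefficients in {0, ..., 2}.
a · b ≡ 2·x^2 + x + 1 (mod f(x))

Multiply as integer polynomials: a · b = x^4 + 3·x^3 + 4·x^2 + 3·x + 1. Reducing coefficients mod 3: a · b ≡ x^4 + x^2 + 1. Now divide by f(x) = x^3 + 2·x + 2 in F_3[x], eliminating the leading term at each step:
  leading term x^4: subtract (x)·f(x) = x^4 + 2·x^2 + 2·x, leaving 2·x^2 + x + 1 (coefficients mod 3)
The degree is now < 3, so this is the remainder. Hence a · b ≡ 2·x^2 + x + 1 in F_3[x]/(f).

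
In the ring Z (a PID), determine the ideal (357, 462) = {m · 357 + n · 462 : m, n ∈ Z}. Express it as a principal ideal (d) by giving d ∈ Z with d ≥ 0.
In the PID Z, (a, b) is generated by gcd(a, b). Compute gcd(462, 357) with the extended Euclidean algorithm, tracking rows (r, s, t) with s·462 + t·357 = r:
  row A: (462, 1, 0)   [1·462 + 0·357 = 462]
  row B: (357, 0, 1)   [0·462 + 1·357 = 357]
  462 = 1·357 + 105   → row C = row A − 1·row B = (105, 1, −1)   [check: 1·462 − 1·357 = 105]
  357 = 3·105 + 42   → row D = row B − 3·row C = (42, −3, 4)   [check: −3·462 + 4·357 = 42]
  105 = 2·42 + 21   → row E = row C − 2·row D = (21, 7, −9)   [check: 7·462 − 9·357 = 21]
  42 = 2·21 + 0   → remainder 0, stop. gcd = 21 (last nonzero row E).
So gcd(357, 462) = 21, with Bézout identity 7·462 − 9·357 = 21. Containment (⊇): the Bézout identity exhibits 21 as an element of (357, 462), giving (21) ⊆ (357, 462). Containment (⊆): since 21 | 357 and 21 | 462 (357 = 21·17, 462 = 21·22), every Z-linear combination of 357 and 462 is divisible by 21, so (357, 462) ⊆ (21). Therefore (357, 462) = (21), d = 21.

Final answer: (357, 462) = (21); d = 21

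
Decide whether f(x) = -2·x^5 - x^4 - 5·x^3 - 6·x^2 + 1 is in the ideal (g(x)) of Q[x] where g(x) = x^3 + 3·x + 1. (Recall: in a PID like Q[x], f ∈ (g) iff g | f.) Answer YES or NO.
NO

In Q[x] the ideal (g) consists of all multiples of g, so f ∈ (g) iff g | f, i.e. iff the remainder of f on division by g is 0. Divide f by g (g is monic, so eliminate the leading term of the running remainder at each step):
  leading term -2·x^5: subtract (-2·x^2)·g(x) = -2·x^5 - 6·x^3 - 2·x^2, leaving -x^4 + x^3 - 4·x^2 + 1
  leading term -x^4: subtract (-x)·g(x) = -x^4 - 3·x^2 - x, leaving x^3 - x^2 + x + 1
  leading term x^3: subtract (1)·g(x) = x^3 + 3·x + 1, leaving -x^2 - 2·x
The remainder r(x) = -x^2 - 2·x ≠ 0 (and deg r < deg g), so g ∤ f, i.e. f ∉ (g).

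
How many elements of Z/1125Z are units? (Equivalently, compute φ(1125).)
Z/1125Z has φ(1125) = 600 units

An element a ∈ Z/1125Z is a unit iff gcd(a, 1125) = 1, so the number of units is φ(1125). φ is multiplicative, with φ(p^e) = p^e − p^(e−1). Factorise 1125 = 3^2 · 5^3. Then
  φ(1125) = (3^2 − 3^1) · (5^3 − 5^2) = 6 · 100 = 600.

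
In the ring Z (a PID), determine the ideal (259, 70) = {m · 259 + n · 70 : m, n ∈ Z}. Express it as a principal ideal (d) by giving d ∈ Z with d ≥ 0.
(259, 70) = (7); d = 7

In the PID Z, (a, b) is generated by gcd(a, b). Compute gcd(259, 70) with the extended Euclidean algorithm, tracking rows (r, s, t) with s·259 + t·70 = r:
  row A: (259, 1, 0)   [1·259 + 0·70 = 259]
  row B: (70, 0, 1)   [0·259 + 1·70 = 70]
  259 = 3·70 + 49   → row C = row A − 3·row B = (49, 1, −3)   [check: 1·259 − 3·70 = 49]
  70 = 1·49 + 21   → row D = row B − 1·row C = (21, −1, 4)   [check: −1·259 + 4·70 = 21]
  49 = 2·21 + 7   → row E = row C − 2·row D = (7, 3, −11)   [check: 3·259 − 11·70 = 7]
  21 = 3·7 + 0   → remainder 0, stop. gcd = 7 (last nonzero row E).
So gcd(259, 70) = 7, with Bézout identity 3·259 − 11·70 = 7. Containment (⊇): the Bézout identity exhibits 7 as an element of (259, 70), giving (7) ⊆ (259, 70). Containment (⊆): since 7 | 259 and 7 | 70 (259 = 7·37, 70 = 7·10), every Z-linear combination of 259 and 70 is divisible by 7, so (259, 70) ⊆ (7). Therefore (259, 70) = (7), d = 7.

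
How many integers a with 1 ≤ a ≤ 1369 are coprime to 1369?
The number of a ∈ {1, ..., 1369} with gcd(a, 1369) = 1 is by definition Euler's totient φ(1369). φ is multiplicative, with φ(p^e) = p^e − p^(e−1). Factorise 1369 = 37^2. Then
  φ(1369) = (37^2 − 37^1) = 1332 = 1332.
So there are 1332 such integers.

Final answer: 1332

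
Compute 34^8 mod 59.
19

Use repeated squaring. Binary(8) = 1000. Walk through the bits of the exponent 8 left-to-right: at each bit after the leading one, square the running value, then multiply by 34 if the bit is 1 (always reducing mod 59):
  bit 1 = 1 (leading): start with 34.
  bit 2 = 0: square 34^2 = 1156 ≡ 35 (mod 59).
  bit 3 = 0: square 35^2 = 1225 ≡ 45 (mod 59).
  bit 4 = 0: square 45^2 = 2025 ≡ 19 (mod 59).
Final value: 34^8 ≡ 19 (mod 59).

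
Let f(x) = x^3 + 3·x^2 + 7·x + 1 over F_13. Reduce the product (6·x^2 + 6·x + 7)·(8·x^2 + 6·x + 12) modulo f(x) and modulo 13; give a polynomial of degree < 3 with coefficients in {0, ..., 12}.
a · b ≡ 8·x^2 + 5·x + 1 (mod f(x))

Multiply as integer polynomials: a · b = 48·x^4 + 84·x^3 + 164·x^2 + 114·x + 84. Reducing coefficients mod 13: a · b ≡ 9·x^4 + 6·x^3 + 8·x^2 + 10·x + 6. Now divide by f(x) = x^3 + 3·x^2 + 7·x + 1 in F_13[x], eliminating the leading term at each step:
  leading term 9·x^4: subtract (9·x)·f(x) = 9·x^4 + x^3 + 11·x^2 + 9·x, leaving 5·x^3 + 10·x^2 + x + 6 (coefficients mod 13)
  leading term 5·x^3: subtract (5)·f(x) = 5·x^3 + 2·x^2 + 9·x + 5, leaving 8·x^2 + 5·x + 1 (coefficients mod 13)
The degree is now < 3, so this is the remainder. Hence a · b ≡ 8·x^2 + 5·x + 1 in F_13[x]/(f).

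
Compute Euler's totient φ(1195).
φ(1195) = 952

φ is multiplicative, with φ(p^e) = p^e − p^(e−1). Factorise 1195 = 5 · 239. Then
  φ(1195) = (5 − 1) · (239 − 1) = 4 · 238 = 952.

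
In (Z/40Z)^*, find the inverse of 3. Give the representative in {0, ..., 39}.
3^(−1) ≡ 27 (mod 40)

Apply the extended Euclidean algorithm to (40, 3), tracking rows (r, s, t) with s·40 + t·3 = r. Each division r_prev = q·r_cur + r_new produces the new row as (previous row) − q·(current row):
  row A: (40, 1, 0)   [1·40 + 0·3 = 40]
  row B: (3, 0, 1)   [0·40 + 1·3 = 3]
  40 = 13·3 + 1   → row C = row A − 13·row B = (1, 1, −13)   [check: 1·40 − 13·3 = 1]
  3 = 3·1 + 0   → remainder 0, stop. gcd = 1 (last nonzero row C).
The gcd is 1, so 3 is invertible mod 40. The last nonzero row gives 1·40 − 13·3 = 1, so t = −13. So 3^(−1) ≡ −13 ≡ 27 (mod 40). Verify: 3 · 27 = 81 ≡ 1 (mod 40). ✓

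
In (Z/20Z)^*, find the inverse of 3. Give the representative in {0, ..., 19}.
3^(−1) ≡ 7 (mod 20)

Apply the extended Euclidean algorithm to (20, 3), tracking rows (r, s, t) with s·20 + t·3 = r. Each division r_prev = q·r_cur + r_new produces the new row as (previous row) − q·(current row):
  row A: (20, 1, 0)   [1·20 + 0·3 = 20]
  row B: (3, 0, 1)   [0·20 + 1·3 = 3]
  20 = 6·3 + 2   → row C = row A − 6·row B = (2, 1, −6)   [check: 1·20 − 6·3 = 2]
  3 = 1·2 + 1   → row D = row B − 1·row C = (1, −1, 7)   [check: −1·20 + 7·3 = 1]
  2 = 2·1 + 0   → remainder 0, stop. gcd = 1 (last nonzero row D).
The gcd is 1, so 3 is invertible mod 20. The last nonzero row gives −1·20 + 7·3 = 1, so t = 7. So 3^(−1) ≡ 7 (mod 20). Verify: 3 · 7 = 21 ≡ 1 (mod 20). ✓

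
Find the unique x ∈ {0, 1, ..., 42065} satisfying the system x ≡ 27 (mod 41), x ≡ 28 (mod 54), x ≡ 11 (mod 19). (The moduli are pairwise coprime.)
x ≡ 7858 (mod 42066); the representative in [0, 42066) is 7858

The moduli 41, 54, 19 are pairwise coprime, so by the CRT there is a unique solution mod 41·54·19 = 42066.
Solve by successive substitution. Start with x ≡ 27 (mod 41).
  Combine with x ≡ 28 (mod 54): write x = 27 + 41·t and require 27 + 41·t ≡ 28 (mod 54), i.e. 41·t ≡ 28 − 27 ≡ 1 (mod 54). Since 41^(−1) ≡ 29 (mod 54), t ≡ 29·1 ≡ 29 (mod 54). So x ≡ 27 + 41·29 = 1216 (mod 2214).
  Combine with x ≡ 11 (mod 19): write x = 1216 + 2214·t and require 1216 + 2214·t ≡ 11 (mod 19), i.e. 2214·t ≡ 11 − 1216 ≡ 11 (mod 19). Since 2214^(−1) ≡ 2 (mod 19) (2214 ≡ 10 (mod 19)), t ≡ 2·11 ≡ 3 (mod 19). So x ≡ 1216 + 2214·3 = 7858 (mod 42066).
Unique solution in [0, 42066): x = 7858.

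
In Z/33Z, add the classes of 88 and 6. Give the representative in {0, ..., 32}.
Reduce the summands first: 88 ≡ 22 (mod 33), so 88 + 6 ≡ 22 + 6 (mod 33). 22 + 6 = 28; 28 = 0·33 + 28, so (88 + 6) mod 33 = 28.

Final answer: 28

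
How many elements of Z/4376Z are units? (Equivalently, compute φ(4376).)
Z/4376Z has φ(4376) = 2184 units

An element a ∈ Z/4376Z is a unit iff gcd(a, 4376) = 1, so the number of units is φ(4376). φ is multiplicative, with φ(p^e) = p^e − p^(e−1). Factorise 4376 = 2^3 · 547. Then
  φ(4376) = (2^3 − 2^2) · (547 − 1) = 4 · 546 = 2184.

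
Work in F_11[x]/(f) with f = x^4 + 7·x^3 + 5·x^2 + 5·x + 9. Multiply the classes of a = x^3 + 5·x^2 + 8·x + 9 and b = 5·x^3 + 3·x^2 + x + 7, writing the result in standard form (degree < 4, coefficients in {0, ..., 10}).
Multiply as integer polynomials: a · b = 5·x^6 + 28·x^5 + 56·x^4 + 81·x^3 + 70·x^2 + 65·x + 63. Reducing coefficients mod 11: a · b ≡ 5·x^6 + 6·x^5 + x^4 + 4·x^3 + 4·x^2 + 10·x + 8. Now divide by f(x) = x^4 + 7·x^3 + 5·x^2 + 5·x + 9 in F_11[x], eliminating the leading term at each step:
  leading term 5·x^6: subtract (5·x^2)·f(x) = 5·x^6 + 2·x^5 + 3·x^4 + 3·x^3 + x^2, leaving 4·x^5 + 9·x^4 + x^3 + 3·x^2 + 10·x + 8 (coefficients mod 11)
  leading term 4·x^5: subtract (4·x)·f(x) = 4·x^5 + 6·x^4 + 9·x^3 + 9·x^2 + 3·x, leaving 3·x^4 + 3·x^3 + 5·x^2 + 7·x + 8 (coefficients mod 11)
  leading term 3·x^4: subtract (3)·f(x) = 3·x^4 + 10·x^3 + 4·x^2 + 4·x + 5, leaving 4·x^3 + x^2 + 3·x + 3 (coefficients mod 11)
The degree is now < 4, so this is the remainder. Hence a · b ≡ 4·x^3 + x^2 + 3·x + 3 in F_11[x]/(f).

Final answer: a · b ≡ 4·x^3 + x^2 + 3·x + 3 (mod f(x))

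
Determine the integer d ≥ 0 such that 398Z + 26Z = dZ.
(398, 26) = (2); d = 2

In the PID Z, (a, b) is generated by gcd(a, b). Compute gcd(398, 26) with the extended Euclidean algorithm, tracking rows (r, s, t) with s·398 + t·26 = r:
  row A: (398, 1, 0)   [1·398 + 0·26 = 398]
  row B: (26, 0, 1)   [0·398 + 1·26 = 26]
  398 = 15·26 + 8   → row C = row A − 15·row B = (8, 1, −15)   [check: 1·398 − 15·26 = 8]
  26 = 3·8 + 2   → row D = row B − 3·row C = (2, −3, 46)   [check: −3·398 + 46·26 = 2]
  8 = 4·2 + 0   → remainder 0, stop. gcd = 2 (last nonzero row D).
So gcd(398, 26) = 2, with Bézout identity −3·398 + 46·26 = 2. Containment (⊇): the Bézout identity exhibits 2 as an element of (398, 26), giving (2) ⊆ (398, 26). Containment (⊆): since 2 | 398 and 2 | 26 (398 = 2·199, 26 = 2·13), every Z-linear combination of 398 and 26 is divisible by 2, so (398, 26) ⊆ (2). Therefore (398, 26) = (2), d = 2.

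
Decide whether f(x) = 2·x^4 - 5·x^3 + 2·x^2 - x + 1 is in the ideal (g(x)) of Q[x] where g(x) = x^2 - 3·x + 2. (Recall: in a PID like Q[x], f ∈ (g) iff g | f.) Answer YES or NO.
NO

In Q[x] the ideal (g) consists of all multiples of g, so f ∈ (g) iff g | f, i.e. iff the remainder of f on division by g is 0. Divide f by g (g is monic, so eliminate the leading term of the running remainder at each step):
  leading term 2·x^4: subtract (2·x^2)·g(x) = 2·x^4 - 6·x^3 + 4·x^2, leaving x^3 - 2·x^2 - x + 1
  leading term x^3: subtract (x)·g(x) = x^3 - 3·x^2 + 2·x, leaving x^2 - 3·x + 1
  leading term x^2: subtract (1)·g(x) = x^2 - 3·x + 2, leaving -1
The remainder r(x) = -1 ≠ 0 (and deg r < deg g), so g ∤ f, i.e. f ∉ (g).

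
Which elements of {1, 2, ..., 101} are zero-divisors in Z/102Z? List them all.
An element a ∈ Z/102Z (with a ≠ 0) is a zero-divisor iff gcd(a, 102) > 1 (because a is a unit precisely when gcd(a, n) = 1, and in Z/nZ every nonzero, non-unit element is a zero-divisor). Scan a = 1, ..., 101 and keep those with gcd(a, 102) > 1:
  gcd(2, 102) = 2, gcd(3, 102) = 3, gcd(4, 102) = 2, gcd(6, 102) = 6, gcd(8, 102) = 2, gcd(9, 102) = 3, gcd(10, 102) = 2, gcd(12, 102) = 6, gcd(14, 102) = 2, gcd(15, 102) = 3, gcd(16, 102) = 2, gcd(17, 102) = 17, gcd(18, 102) = 6, gcd(20, 102) = 2, gcd(21, 102) = 3, gcd(22, 102) = 2, gcd(24, 102) = 6, gcd(26, 102) = 2, gcd(27, 102) = 3, gcd(28, 102) = 2, gcd(30, 102) = 6, gcd(32, 102) = 2, gcd(33, 102) = 3, gcd(34, 102) = 34, gcd(36, 102) = 6, gcd(38, 102) = 2, gcd(39, 102) = 3, gcd(40, 102) = 2, gcd(42, 102) = 6, gcd(44, 102) = 2, gcd(45, 102) = 3, gcd(46, 102) = 2, gcd(48, 102) = 6, gcd(50, 102) = 2, gcd(51, 102) = 51, gcd(52, 102) = 2, gcd(54, 102) = 6, gcd(56, 102) = 2, gcd(57, 102) = 3, gcd(58, 102) = 2, gcd(60, 102) = 6, gcd(62, 102) = 2, gcd(63, 102) = 3, gcd(64, 102) = 2, gcd(66, 102) = 6, gcd(68, 102) = 34, gcd(69, 102) = 3, gcd(70, 102) = 2, gcd(72, 102) = 6, gcd(74, 102) = 2, gcd(75, 102) = 3, gcd(76, 102) = 2, gcd(78, 102) = 6, gcd(80, 102) = 2, gcd(81, 102) = 3, gcd(82, 102) = 2, gcd(84, 102) = 6, gcd(85, 102) = 17, gcd(86, 102) = 2, gcd(87, 102) = 3, gcd(88, 102) = 2, gcd(90, 102) = 6, gcd(92, 102) = 2, gcd(93, 102) = 3, gcd(94, 102) = 2, gcd(96, 102) = 6, gcd(98, 102) = 2, gcd(99, 102) = 3, gcd(100, 102) = 2.
All other a ∈ {1, ..., 101} have gcd(a, 102) = 1 and are units. So the nonzero zero-divisors are exactly the 69 values of a appearing in this scan.

Final answer: nonzero zero-divisors of Z/102Z = {2, 3, 4, 6, 8, 9, 10, 12, 14, 15, 16, 17, 18, 20, 21, 22, 24, 26, 27, 28, 30, 32, 33, 34, 36, 38, 39, 40, 42, 44, 45, 46, 48, 50, 51, 52, 54, 56, 57, 58, 60, 62, 63, 64, 66, 68, 69, 70, 72, 74, 75, 76, 78, 80, 81, 82, 84, 85, 86, 87, 88, 90, 92, 93, 94, 96, 98, 99, 100}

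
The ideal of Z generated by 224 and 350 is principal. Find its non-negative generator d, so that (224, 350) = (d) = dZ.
In the PID Z, (a, b) is generated by gcd(a, b). Compute gcd(350, 224) with the extended Euclidean algorithm, tracking rows (r, s, t) with s·350 + t·224 = r:
  row A: (350, 1, 0)   [1·350 + 0·224 = 350]
  row B: (224, 0, 1)   [0·350 + 1·224 = 224]
  350 = 1·224 + 126   → row C = row A − 1·row B = (126, 1, −1)   [check: 1·350 − 1·224 = 126]
  224 = 1·126 + 98   → row D = row B − 1·row C = (98, −1, 2)   [check: −1·350 + 2·224 = 98]
  126 = 1·98 + 28   → row E = row C − 1·row D = (28, 2, −3)   [check: 2·350 − 3·224 = 28]
  98 = 3·28 + 14   → row F = row D − 3·row E = (14, −7, 11)   [check: −7·350 + 11·224 = 14]
  28 = 2·14 + 0   → remainder 0, stop. gcd = 14 (last nonzero row F).
So gcd(224, 350) = 14, with Bézout identity −7·350 + 11·224 = 14. Containment (⊇): the Bézout identity exhibits 14 as an element of (224, 350), giving (14) ⊆ (224, 350). Containment (⊆): since 14 | 224 and 14 | 350 (224 = 14·16, 350 = 14·25), every Z-linear combination of 224 and 350 is divisible by 14, so (224, 350) ⊆ (14). Therefore (224, 350) = (14), d = 14.

Final answer: (224, 350) = (14); d = 14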